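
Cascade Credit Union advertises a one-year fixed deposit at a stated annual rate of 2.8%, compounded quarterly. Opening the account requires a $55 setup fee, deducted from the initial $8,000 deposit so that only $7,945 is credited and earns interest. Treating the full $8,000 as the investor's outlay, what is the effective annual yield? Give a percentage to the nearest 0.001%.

2.123%

Value after one year: 7,945 × (1 + 0.028/4)^4 = 7,945 × 1.028295 = $8,169.81.
Effective yield on the $8,000 outlay: 8,169.81 / 8,000 − 1 = 0.021226 = 2.123%.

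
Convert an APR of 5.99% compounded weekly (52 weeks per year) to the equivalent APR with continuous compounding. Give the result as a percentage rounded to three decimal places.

5.987%

EAR = (1 + 0.0599/52)^52 − 1 = 0.061694.
Equivalent continuous rate: r = ln(1 + 0.061694) = 0.059866 = 5.987%.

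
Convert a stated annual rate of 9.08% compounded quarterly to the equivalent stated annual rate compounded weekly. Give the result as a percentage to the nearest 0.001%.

EAR = (1 + 0.0908/4)^4 − 1 = 0.093939.
Solve (1 + r/52)^52 = 1.093939: r/52 = 1.093939^(1/52) − 1 = 0.001728, so r = 0.089862 = 8.986%.

8.986%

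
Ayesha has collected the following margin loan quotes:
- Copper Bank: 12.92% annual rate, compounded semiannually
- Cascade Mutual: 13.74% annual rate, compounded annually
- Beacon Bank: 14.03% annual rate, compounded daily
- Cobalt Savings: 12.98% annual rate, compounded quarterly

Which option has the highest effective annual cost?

Copper Bank: (1 + 0.1292/2)^2 − 1 = 13.337%
Cascade Mutual: compounded annually, EAR = 13.740%
Beacon Bank: (1 + 0.1403/365)^365 − 1 = 15.059%
Cobalt Savings: (1 + 0.1298/4)^4 − 1 = 13.626%
The highest effective annual rate is Beacon Bank at 15.059%.

Beacon Bank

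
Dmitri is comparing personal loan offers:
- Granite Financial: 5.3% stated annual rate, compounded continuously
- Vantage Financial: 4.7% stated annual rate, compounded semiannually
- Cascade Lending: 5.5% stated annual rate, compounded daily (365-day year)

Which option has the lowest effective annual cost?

Vantage Financial

Granite Financial: e^0.053 − 1 = 5.443%
Vantage Financial: (1 + 0.047/2)^2 − 1 = 4.755%
Cascade Lending: (1 + 0.055/365)^365 − 1 = 5.654%
The lowest effective annual rate is Vantage Financial at 4.755%.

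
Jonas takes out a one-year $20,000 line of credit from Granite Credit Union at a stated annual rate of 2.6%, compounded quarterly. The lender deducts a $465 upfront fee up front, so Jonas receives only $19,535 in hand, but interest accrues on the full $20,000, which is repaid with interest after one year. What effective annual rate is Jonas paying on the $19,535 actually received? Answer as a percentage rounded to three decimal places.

5.068%

Amount owed after one year: 20,000 × (1 + 0.026/4)^4 = 20,000 × 1.026255 = $20,525.09.
Effective rate on net proceeds: 20,525.09 / 19,535 − 1 = 0.050683 = 5.068%.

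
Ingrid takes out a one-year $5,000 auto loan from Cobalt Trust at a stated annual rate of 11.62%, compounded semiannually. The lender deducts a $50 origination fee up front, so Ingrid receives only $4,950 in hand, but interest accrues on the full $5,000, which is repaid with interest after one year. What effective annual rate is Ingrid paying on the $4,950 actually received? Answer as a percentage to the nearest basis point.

Amount owed after one year: 5,000 × (1 + 0.1162/2)^2 = 5,000 × 1.119576 = $5,597.88.
Effective rate on net proceeds: 5,597.88 / 4,950 − 1 = 0.130884 = 13.09%.

13.09%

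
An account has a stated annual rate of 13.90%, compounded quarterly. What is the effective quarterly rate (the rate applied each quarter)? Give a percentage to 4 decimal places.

3.4750%

With a nominal annual rate compounded quarterly, the periodic rate is the nominal rate divided by 4.
i = 0.1390 / 4 = 0.0347500 = 3.4750%.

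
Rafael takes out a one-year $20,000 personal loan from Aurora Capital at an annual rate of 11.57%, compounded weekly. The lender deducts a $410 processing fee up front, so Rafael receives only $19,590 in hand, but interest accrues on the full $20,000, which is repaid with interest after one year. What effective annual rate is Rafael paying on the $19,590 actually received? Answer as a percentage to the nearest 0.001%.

Amount owed after one year: 20,000 × (1 + 0.1157/52)^52 = 20,000 × 1.122515 = $22,450.29.
Effective rate on net proceeds: 22,450.29 / 19,590 − 1 = 0.146008 = 14.601%.

14.601%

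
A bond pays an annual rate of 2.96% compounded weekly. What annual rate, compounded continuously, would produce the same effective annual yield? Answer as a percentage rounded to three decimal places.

2.959%

EAR = (1 + 0.0296/52)^52 − 1 = 0.030034.
Equivalent continuous rate: r = ln(1 + 0.030034) = 0.029592 = 2.959%.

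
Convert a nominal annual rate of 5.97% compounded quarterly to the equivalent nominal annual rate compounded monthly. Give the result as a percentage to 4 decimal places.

EAR = (1 + 0.0597/4)^4 − 1 = 0.061050.
Solve (1 + r/12)^12 = 1.061050: r/12 = 1.061050^(1/12) − 1 = 0.004950, so r = 0.059405 = 5.9405%.

5.9405%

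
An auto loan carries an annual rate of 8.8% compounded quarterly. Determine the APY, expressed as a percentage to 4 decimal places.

EAR = (1 + 0.088/4)^4 − 1.
= (1 + 0.022000)^4 − 1 = 1.090947 − 1 = 9.0947%.

9.0947%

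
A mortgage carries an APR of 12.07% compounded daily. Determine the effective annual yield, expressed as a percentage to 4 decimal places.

EAR = (1 + 0.1207/365)^365 − 1.
= (1 + 0.000331)^365 − 1 = 1.128264 − 1 = 12.8264%.

12.8264%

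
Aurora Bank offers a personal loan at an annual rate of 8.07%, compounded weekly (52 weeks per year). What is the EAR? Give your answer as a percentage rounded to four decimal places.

8.3978%

EAR = (1 + 0.0807/52)^52 − 1.
= 1.083978 − 1 = 8.3978%.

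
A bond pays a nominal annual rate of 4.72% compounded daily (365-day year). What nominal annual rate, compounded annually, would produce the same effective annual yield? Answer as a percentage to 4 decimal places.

4.8328%

EAR = (1 + 0.0472/365)^365 − 1 = 0.048328.
Compounded annually, the equivalent nominal rate is the EAR itself: 4.8328%.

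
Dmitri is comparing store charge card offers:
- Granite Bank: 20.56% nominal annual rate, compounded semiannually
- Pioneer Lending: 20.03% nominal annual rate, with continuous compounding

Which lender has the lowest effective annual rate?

Granite Bank

Granite Bank: (1 + 0.2056/2)^2 − 1 = 21.617%
Pioneer Lending: e^0.2003 − 1 = 22.177%
The lowest effective annual rate is Granite Bank at 21.617%.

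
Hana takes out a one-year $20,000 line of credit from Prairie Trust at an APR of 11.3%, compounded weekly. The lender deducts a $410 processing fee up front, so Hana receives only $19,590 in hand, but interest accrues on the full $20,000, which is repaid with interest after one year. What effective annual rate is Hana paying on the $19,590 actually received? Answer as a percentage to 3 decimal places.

14.292%

Amount owed after one year: 20,000 × (1 + 0.113/52)^52 = 20,000 × 1.119495 = $22,389.89.
Effective rate on net proceeds: 22,389.89 / 19,590 − 1 = 0.142925 = 14.292%.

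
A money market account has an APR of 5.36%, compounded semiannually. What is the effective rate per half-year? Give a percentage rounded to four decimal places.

With a nominal annual rate compounded semiannually, the periodic rate is the nominal rate divided by 2.
i = 0.0536 / 2 = 0.0268000 = 2.6800%.

2.6800%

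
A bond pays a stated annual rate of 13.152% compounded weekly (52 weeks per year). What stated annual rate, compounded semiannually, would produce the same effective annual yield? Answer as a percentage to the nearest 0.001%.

13.576%

EAR = (1 + 0.13152/52)^52 − 1 = 0.140371.
Solve (1 + r/2)^2 = 1.140371: r/2 = 1.140371^(1/2) − 1 = 0.067882, so r = 0.135763 = 13.576%.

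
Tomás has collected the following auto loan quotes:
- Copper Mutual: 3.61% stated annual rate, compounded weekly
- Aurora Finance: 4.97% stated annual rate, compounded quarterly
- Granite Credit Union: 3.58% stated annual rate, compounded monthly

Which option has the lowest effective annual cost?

Copper Mutual: (1 + 0.0361/52)^52 − 1 = 3.675%
Aurora Finance: (1 + 0.0497/4)^4 − 1 = 5.063%
Granite Credit Union: (1 + 0.0358/12)^12 − 1 = 3.639%
The lowest effective annual rate is Granite Credit Union at 3.639%.

Granite Credit Union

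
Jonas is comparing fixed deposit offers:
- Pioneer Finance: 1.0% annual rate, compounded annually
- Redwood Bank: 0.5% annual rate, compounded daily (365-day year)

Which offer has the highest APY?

Pioneer Finance

Pioneer Finance: compounded annually, EAR = 1.000%
Redwood Bank: (1 + 0.005/365)^365 − 1 = 0.501%
The highest effective annual rate is Pioneer Finance at 1.000%.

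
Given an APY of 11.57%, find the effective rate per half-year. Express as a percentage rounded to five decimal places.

5.62670%

The per-half-year rate i satisfies (1 + i)^2 = 1 + 0.1157.
i = 1.1157^(1/2) − 1 = 0.0562670 = 5.62670%.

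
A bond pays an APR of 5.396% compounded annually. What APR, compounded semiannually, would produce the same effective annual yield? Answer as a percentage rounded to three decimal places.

5.325%

Compounded annually, EAR = nominal = 0.053960.
Solve (1 + r/2)^2 = 1.053960: r/2 = 1.053960^(1/2) − 1 = 0.026626, so r = 0.053251 = 5.325%.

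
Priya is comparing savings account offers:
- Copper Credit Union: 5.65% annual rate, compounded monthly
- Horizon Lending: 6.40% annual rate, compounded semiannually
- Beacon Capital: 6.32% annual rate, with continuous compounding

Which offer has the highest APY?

Beacon Capital

Copper Credit Union: (1 + 0.0565/12)^12 − 1 = 5.799%
Horizon Lending: (1 + 0.0640/2)^2 − 1 = 6.502%
Beacon Capital: e^0.0632 − 1 = 6.524%
The highest effective annual rate is Beacon Capital at 6.524%.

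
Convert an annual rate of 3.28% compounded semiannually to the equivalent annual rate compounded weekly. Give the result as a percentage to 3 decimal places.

EAR = (1 + 0.0328/2)^2 − 1 = 0.033069.
Solve (1 + r/52)^52 = 1.033069: r/52 = 1.033069^(1/52) − 1 = 0.000626, so r = 0.032544 = 3.254%.

3.254%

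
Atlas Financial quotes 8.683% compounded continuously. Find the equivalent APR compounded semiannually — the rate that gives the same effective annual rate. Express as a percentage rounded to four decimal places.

8.8742%

EAR under continuous compounding: e^0.08683 − 1 = 0.090711.
Solve (1 + r/2)^2 = 1.090711: r/2 = 1.090711^(1/2) − 1 = 0.044371, so r = 0.088742 = 8.8742%.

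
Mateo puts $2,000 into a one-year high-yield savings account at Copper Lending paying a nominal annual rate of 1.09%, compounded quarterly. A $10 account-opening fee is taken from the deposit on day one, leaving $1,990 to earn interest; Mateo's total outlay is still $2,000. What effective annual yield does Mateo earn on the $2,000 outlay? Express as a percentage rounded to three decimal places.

Value after one year: 1,990 × (1 + 0.0109/4)^4 = 1,990 × 1.010945 = $2,011.78.
Effective yield on the $2,000 outlay: 2,011.78 / 2,000 − 1 = 0.005890 = 0.589%.

0.589%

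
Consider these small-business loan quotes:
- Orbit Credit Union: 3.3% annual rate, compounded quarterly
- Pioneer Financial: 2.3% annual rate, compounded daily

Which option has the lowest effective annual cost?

Pioneer Financial

Orbit Credit Union: (1 + 0.033/4)^4 − 1 = 3.341%
Pioneer Financial: (1 + 0.023/365)^365 − 1 = 2.327%
The lowest effective annual rate is Pioneer Financial at 2.327%.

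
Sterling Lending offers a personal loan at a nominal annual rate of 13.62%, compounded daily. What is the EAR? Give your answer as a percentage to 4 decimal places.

EAR = (1 + 0.1362/365)^365 − 1.
= 1.145882 − 1 = 14.5882%.

14.5882%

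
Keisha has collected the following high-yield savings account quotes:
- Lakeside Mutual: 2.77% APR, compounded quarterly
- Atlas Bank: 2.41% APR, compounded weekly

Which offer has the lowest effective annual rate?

Lakeside Mutual: (1 + 0.0277/4)^4 − 1 = 2.799%
Atlas Bank: (1 + 0.0241/52)^52 − 1 = 2.439%
The lowest effective annual rate is Atlas Bank at 2.439%.

Atlas Bank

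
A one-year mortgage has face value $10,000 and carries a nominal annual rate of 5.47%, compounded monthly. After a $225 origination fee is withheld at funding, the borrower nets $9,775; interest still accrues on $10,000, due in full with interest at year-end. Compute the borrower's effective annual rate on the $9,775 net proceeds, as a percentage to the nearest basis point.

8.04%

Amount owed after one year: 10,000 × (1 + 0.0547/12)^12 = 10,000 × 1.056092 = $10,560.92.
Effective rate on net proceeds: 10,560.92 / 9,775 − 1 = 0.080401 = 8.04%.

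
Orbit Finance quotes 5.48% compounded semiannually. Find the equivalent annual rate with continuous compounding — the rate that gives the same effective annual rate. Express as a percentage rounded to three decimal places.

5.406%

EAR = (1 + 0.0548/2)^2 − 1 = 0.055551.
Equivalent continuous rate: r = ln(1 + 0.055551) = 0.054063 = 5.406%.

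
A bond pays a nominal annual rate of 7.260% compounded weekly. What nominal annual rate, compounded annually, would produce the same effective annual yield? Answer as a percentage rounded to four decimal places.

EAR = (1 + 0.07260/52)^52 − 1 = 0.075246.
Compounded annually, the equivalent nominal rate is the EAR itself: 7.5246%.

7.5246%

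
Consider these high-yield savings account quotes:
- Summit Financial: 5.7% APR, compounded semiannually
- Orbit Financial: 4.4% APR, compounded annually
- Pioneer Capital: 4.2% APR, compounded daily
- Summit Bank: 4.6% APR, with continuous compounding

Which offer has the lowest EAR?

Pioneer Capital

Summit Financial: (1 + 0.057/2)^2 − 1 = 5.781%
Orbit Financial: compounded annually, EAR = 4.400%
Pioneer Capital: (1 + 0.042/365)^365 − 1 = 4.289%
Summit Bank: e^0.046 − 1 = 4.707%
The lowest effective annual rate is Pioneer Capital at 4.289%.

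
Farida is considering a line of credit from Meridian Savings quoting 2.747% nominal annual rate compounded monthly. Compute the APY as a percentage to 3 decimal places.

EAR = (1 + 0.02747/12)^12 − 1.
= (1 + 0.002289)^12 − 1 = 1.027819 − 1 = 2.782%.

2.782%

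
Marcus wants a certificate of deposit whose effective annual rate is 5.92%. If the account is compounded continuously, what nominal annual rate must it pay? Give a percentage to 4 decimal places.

Continuous: nominal r satisfies e^r − 1 = 0.0592.
r = ln(1 + 0.0592) = ln(1.0592) = 0.057514 = 5.7514%.

5.7514%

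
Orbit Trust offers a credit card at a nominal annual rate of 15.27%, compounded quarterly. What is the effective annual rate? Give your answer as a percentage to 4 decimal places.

EAR = (1 + 0.1527/4)^4 − 1.
= (1 + 0.038175)^4 − 1 = 1.161669 − 1 = 16.1669%.

16.1669%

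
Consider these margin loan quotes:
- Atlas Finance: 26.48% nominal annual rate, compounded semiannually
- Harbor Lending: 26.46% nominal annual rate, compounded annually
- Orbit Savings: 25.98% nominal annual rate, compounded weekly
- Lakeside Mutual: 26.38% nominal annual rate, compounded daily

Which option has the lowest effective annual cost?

Atlas Finance: (1 + 0.2648/2)^2 − 1 = 28.233%
Harbor Lending: compounded annually, EAR = 26.460%
Orbit Savings: (1 + 0.2598/52)^52 − 1 = 29.583%
Lakeside Mutual: (1 + 0.2638/365)^365 − 1 = 30.174%
The lowest effective annual rate is Harbor Lending at 26.460%.

Harbor Lending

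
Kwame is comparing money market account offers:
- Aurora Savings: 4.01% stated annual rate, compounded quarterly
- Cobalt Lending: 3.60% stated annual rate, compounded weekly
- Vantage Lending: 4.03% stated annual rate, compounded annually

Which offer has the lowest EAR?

Cobalt Lending

Aurora Savings: (1 + 0.0401/4)^4 − 1 = 4.071%
Cobalt Lending: (1 + 0.0360/52)^52 − 1 = 3.664%
Vantage Lending: compounded annually, EAR = 4.030%
The lowest effective annual rate is Cobalt Lending at 3.664%.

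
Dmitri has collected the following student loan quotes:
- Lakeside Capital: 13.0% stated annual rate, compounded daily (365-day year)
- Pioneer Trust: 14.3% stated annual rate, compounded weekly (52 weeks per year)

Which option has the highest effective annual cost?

Lakeside Capital: (1 + 0.130/365)^365 − 1 = 13.880%
Pioneer Trust: (1 + 0.143/52)^52 − 1 = 15.350%
The highest effective annual rate is Pioneer Trust at 15.350%.

Pioneer Trust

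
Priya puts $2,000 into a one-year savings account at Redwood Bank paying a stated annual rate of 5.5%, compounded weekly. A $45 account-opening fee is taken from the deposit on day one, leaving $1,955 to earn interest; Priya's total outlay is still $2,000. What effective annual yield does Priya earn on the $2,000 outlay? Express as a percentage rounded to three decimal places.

Value after one year: 1,955 × (1 + 0.055/52)^52 = 1,955 × 1.056510 = $2,065.48.
Effective yield on the $2,000 outlay: 2,065.48 / 2,000 − 1 = 0.032738 = 3.274%.

3.274%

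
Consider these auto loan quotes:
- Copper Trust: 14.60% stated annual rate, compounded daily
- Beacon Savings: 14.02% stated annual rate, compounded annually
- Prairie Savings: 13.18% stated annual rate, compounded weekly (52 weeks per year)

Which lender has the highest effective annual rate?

Copper Trust: (1 + 0.1460/365)^365 − 1 = 15.716%
Beacon Savings: compounded annually, EAR = 14.020%
Prairie Savings: (1 + 0.1318/52)^52 − 1 = 14.069%
The highest effective annual rate is Copper Trust at 15.716%.

Copper Trust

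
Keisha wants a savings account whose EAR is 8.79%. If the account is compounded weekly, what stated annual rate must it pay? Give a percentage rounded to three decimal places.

(1 + r/52)^52 − 1 = 0.0879, so 1 + r/52 = 1.0879^(1/52).
r/52 = 0.001621, so r = 0.084318 = 8.432%.

8.432%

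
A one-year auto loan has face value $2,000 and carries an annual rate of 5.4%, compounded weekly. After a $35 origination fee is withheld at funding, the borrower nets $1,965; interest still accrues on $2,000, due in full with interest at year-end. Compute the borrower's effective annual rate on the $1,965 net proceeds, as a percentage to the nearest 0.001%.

7.425%

Amount owed after one year: 2,000 × (1 + 0.054/52)^52 = 2,000 × 1.055455 = $2,110.91.
Effective rate on net proceeds: 2,110.91 / 1,965 − 1 = 0.074254 = 7.425%.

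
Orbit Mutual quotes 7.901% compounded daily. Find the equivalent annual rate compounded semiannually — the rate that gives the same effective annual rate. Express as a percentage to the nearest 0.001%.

EAR = (1 + 0.07901/365)^365 − 1 = 0.082206.
Solve (1 + r/2)^2 = 1.082206: r/2 = 1.082206^(1/2) − 1 = 0.040291, so r = 0.080583 = 8.058%.

8.058%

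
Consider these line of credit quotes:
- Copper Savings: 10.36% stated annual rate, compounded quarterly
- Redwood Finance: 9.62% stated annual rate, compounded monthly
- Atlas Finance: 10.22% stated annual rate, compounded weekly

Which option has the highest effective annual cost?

Copper Savings: (1 + 0.1036/4)^4 − 1 = 10.769%
Redwood Finance: (1 + 0.0962/12)^12 − 1 = 10.056%
Atlas Finance: (1 + 0.1022/52)^52 − 1 = 10.749%
The highest effective annual rate is Copper Savings at 10.769%.

Copper Savings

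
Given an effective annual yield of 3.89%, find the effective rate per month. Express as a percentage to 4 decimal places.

0.3185%

The per-month rate i satisfies (1 + i)^12 = 1 + 0.0389.
i = 1.0389^(1/12) − 1 = 0.0031853 = 0.3185%.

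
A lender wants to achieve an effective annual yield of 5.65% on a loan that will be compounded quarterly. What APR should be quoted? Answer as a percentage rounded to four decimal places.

5.5341%

(1 + r/4)^4 − 1 = 0.0565, so 1 + r/4 = 1.0565^(1/4).
r/4 = 0.013835, so r = 0.055341 = 5.5341%.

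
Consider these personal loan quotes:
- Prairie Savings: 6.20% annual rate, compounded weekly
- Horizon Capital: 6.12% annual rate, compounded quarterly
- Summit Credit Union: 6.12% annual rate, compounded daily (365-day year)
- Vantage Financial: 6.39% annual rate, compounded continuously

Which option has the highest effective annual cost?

Prairie Savings: (1 + 0.0620/52)^52 − 1 = 6.392%
Horizon Capital: (1 + 0.0612/4)^4 − 1 = 6.262%
Summit Credit Union: (1 + 0.0612/365)^365 − 1 = 6.311%
Vantage Financial: e^0.0639 − 1 = 6.599%
The highest effective annual rate is Vantage Financial at 6.599%.

Vantage Financial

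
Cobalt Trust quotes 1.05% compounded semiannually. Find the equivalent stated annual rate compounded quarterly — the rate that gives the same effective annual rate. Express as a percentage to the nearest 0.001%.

EAR = (1 + 0.0105/2)^2 − 1 = 0.010528.
Solve (1 + r/4)^4 = 1.010528: r/4 = 1.010528^(1/4) − 1 = 0.002622, so r = 0.010486 = 1.049%.

1.049%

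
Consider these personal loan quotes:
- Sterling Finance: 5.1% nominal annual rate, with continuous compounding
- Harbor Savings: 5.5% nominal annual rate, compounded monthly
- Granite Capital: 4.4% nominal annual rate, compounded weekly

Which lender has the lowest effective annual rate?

Granite Capital

Sterling Finance: e^0.051 − 1 = 5.232%
Harbor Savings: (1 + 0.055/12)^12 − 1 = 5.641%
Granite Capital: (1 + 0.044/52)^52 − 1 = 4.496%
The lowest effective annual rate is Granite Capital at 4.496%.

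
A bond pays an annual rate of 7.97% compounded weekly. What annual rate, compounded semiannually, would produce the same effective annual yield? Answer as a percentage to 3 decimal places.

8.125%

EAR = (1 + 0.0797/52)^52 − 1 = 0.082896.
Solve (1 + r/2)^2 = 1.082896: r/2 = 1.082896^(1/2) − 1 = 0.040623, so r = 0.081246 = 8.125%.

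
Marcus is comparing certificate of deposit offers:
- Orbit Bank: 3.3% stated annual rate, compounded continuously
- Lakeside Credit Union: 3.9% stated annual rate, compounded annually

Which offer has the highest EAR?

Lakeside Credit Union

Orbit Bank: e^0.033 − 1 = 3.355%
Lakeside Credit Union: compounded annually, EAR = 3.900%
The highest effective annual rate is Lakeside Credit Union at 3.900%.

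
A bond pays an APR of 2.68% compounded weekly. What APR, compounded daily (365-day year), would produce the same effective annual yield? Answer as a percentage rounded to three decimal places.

2.679%

EAR = (1 + 0.0268/52)^52 − 1 = 0.027155.
Solve (1 + r/365)^365 = 1.027155: r/365 = 1.027155^(1/365) − 1 = 0.000073, so r = 0.026794 = 2.679%.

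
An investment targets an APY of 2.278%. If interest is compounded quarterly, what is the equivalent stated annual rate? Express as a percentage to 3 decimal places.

(1 + r/4)^4 − 1 = 0.02278, so 1 + r/4 = 1.02278^(1/4).
r/4 = 0.005647, so r = 0.022588 = 2.259%.

2.259%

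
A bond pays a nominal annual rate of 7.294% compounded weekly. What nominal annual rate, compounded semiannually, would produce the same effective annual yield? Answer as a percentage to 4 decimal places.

EAR = (1 + 0.07294/52)^52 − 1 = 0.075611.
Solve (1 + r/2)^2 = 1.075611: r/2 = 1.075611^(1/2) − 1 = 0.037117, so r = 0.074233 = 7.4233%.

7.4233%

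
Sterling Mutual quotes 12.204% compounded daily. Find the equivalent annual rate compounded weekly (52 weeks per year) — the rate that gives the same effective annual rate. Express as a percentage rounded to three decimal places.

12.216%

EAR = (1 + 0.12204/365)^365 − 1 = 0.129776.
Solve (1 + r/52)^52 = 1.129776: r/52 = 1.129776^(1/52) − 1 = 0.002349, so r = 0.122163 = 12.216%.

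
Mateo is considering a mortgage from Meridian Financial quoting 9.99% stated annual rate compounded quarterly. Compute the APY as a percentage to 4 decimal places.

10.3705%

EAR = (1 + 0.0999/4)^4 − 1.
= (1 + 0.024975)^4 − 1 = 1.103705 − 1 = 10.3705%.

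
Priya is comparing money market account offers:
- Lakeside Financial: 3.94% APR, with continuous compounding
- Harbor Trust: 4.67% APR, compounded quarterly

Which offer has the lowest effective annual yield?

Lakeside Financial: e^0.0394 − 1 = 4.019%
Harbor Trust: (1 + 0.0467/4)^4 − 1 = 4.752%
The lowest effective annual rate is Lakeside Financial at 4.019%.

Lakeside Financial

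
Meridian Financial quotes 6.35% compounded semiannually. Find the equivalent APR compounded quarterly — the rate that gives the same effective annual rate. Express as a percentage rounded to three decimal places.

EAR = (1 + 0.0635/2)^2 − 1 = 0.064508.
Solve (1 + r/4)^4 = 1.064508: r/4 = 1.064508^(1/4) − 1 = 0.015751, so r = 0.063004 = 6.300%.

6.300%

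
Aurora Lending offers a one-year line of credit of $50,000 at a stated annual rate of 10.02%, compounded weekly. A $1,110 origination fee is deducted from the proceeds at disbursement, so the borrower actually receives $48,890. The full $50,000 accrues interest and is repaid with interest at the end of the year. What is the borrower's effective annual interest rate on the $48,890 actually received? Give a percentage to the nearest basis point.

Amount owed after one year: 50,000 × (1 + 0.1002/52)^52 = 50,000 × 1.105285 = $55,264.27.
Effective rate on net proceeds: 55,264.27 / 48,890 − 1 = 0.130380 = 13.04%.

13.04%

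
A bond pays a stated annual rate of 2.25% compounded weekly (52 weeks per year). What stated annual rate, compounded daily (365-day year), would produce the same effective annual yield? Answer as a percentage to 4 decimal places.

2.2496%

EAR = (1 + 0.0225/52)^52 − 1 = 0.022750.
Solve (1 + r/365)^365 = 1.022750: r/365 = 1.022750^(1/365) − 1 = 0.000062, so r = 0.022496 = 2.2496%.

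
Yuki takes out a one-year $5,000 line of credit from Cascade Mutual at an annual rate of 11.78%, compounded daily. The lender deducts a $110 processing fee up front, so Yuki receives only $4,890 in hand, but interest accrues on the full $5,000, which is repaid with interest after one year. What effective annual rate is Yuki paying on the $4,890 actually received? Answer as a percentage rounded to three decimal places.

15.030%

Amount owed after one year: 5,000 × (1 + 0.1178/365)^365 = 5,000 × 1.124998 = $5,624.99.
Effective rate on net proceeds: 5,624.99 / 4,890 − 1 = 0.150304 = 15.030%.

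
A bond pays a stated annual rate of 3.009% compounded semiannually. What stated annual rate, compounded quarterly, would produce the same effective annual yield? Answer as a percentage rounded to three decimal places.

2.998%

EAR = (1 + 0.03009/2)^2 − 1 = 0.030316.
Solve (1 + r/4)^4 = 1.030316: r/4 = 1.030316^(1/4) − 1 = 0.007494, so r = 0.029978 = 2.998%.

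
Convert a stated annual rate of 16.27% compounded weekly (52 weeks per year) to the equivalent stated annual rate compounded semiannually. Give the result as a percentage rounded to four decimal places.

EAR = (1 + 0.1627/52)^52 − 1 = 0.176385.
Solve (1 + r/2)^2 = 1.176385: r/2 = 1.176385^(1/2) − 1 = 0.084613, so r = 0.169225 = 16.9225%.

16.9225%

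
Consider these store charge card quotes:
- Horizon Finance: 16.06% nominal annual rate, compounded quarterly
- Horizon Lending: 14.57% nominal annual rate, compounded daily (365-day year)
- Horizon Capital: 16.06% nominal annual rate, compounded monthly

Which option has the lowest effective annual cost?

Horizon Finance: (1 + 0.1606/4)^4 − 1 = 17.053%
Horizon Lending: (1 + 0.1457/365)^365 − 1 = 15.682%
Horizon Capital: (1 + 0.1606/12)^12 − 1 = 17.297%
The lowest effective annual rate is Horizon Lending at 15.682%.

Horizon Lending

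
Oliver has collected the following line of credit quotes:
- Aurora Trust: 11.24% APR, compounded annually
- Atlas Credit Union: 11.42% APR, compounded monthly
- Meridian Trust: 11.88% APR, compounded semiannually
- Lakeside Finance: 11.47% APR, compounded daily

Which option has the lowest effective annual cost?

Aurora Trust: compounded annually, EAR = 11.240%
Atlas Credit Union: (1 + 0.1142/12)^12 − 1 = 12.037%
Meridian Trust: (1 + 0.1188/2)^2 − 1 = 12.233%
Lakeside Finance: (1 + 0.1147/365)^365 − 1 = 12.152%
The lowest effective annual rate is Aurora Trust at 11.240%.

Aurora Trust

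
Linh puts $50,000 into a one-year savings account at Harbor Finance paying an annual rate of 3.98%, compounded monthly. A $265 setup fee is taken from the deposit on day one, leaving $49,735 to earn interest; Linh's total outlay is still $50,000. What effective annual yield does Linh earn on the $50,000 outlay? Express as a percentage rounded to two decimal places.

3.50%

Value after one year: 49,735 × (1 + 0.0398/12)^12 = 49,735 × 1.040534 = $51,750.96.
Effective yield on the $50,000 outlay: 51,750.96 / 50,000 − 1 = 0.035019 = 3.50%.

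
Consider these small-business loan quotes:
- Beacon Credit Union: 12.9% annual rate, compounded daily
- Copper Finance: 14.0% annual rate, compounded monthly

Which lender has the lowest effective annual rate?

Beacon Credit Union: (1 + 0.129/365)^365 − 1 = 13.766%
Copper Finance: (1 + 0.140/12)^12 − 1 = 14.934%
The lowest effective annual rate is Beacon Credit Union at 13.766%.

Beacon Credit Union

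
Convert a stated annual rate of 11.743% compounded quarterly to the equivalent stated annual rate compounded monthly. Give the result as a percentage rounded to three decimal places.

11.630%

EAR = (1 + 0.11743/4)^4 − 1 = 0.122703.
Solve (1 + r/12)^12 = 1.122703: r/12 = 1.122703^(1/12) − 1 = 0.009692, so r = 0.116299 = 11.630%.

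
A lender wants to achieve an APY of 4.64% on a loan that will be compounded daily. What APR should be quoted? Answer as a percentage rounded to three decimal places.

(1 + r/365)^365 − 1 = 0.0464, so 1 + r/365 = 1.0464^(1/365).
r/365 = 0.000124, so r = 0.045359 = 4.536%.

4.536%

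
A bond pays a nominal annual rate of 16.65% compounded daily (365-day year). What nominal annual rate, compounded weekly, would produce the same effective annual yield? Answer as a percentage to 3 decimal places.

EAR = (1 + 0.1665/365)^365 − 1 = 0.181119.
Solve (1 + r/52)^52 = 1.181119: r/52 = 1.181119^(1/52) − 1 = 0.003206, so r = 0.166729 = 16.673%.

16.673%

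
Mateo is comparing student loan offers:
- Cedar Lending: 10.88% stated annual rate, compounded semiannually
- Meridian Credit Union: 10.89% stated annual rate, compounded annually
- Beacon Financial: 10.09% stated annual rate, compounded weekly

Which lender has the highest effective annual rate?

Cedar Lending: (1 + 0.1088/2)^2 − 1 = 11.176%
Meridian Credit Union: compounded annually, EAR = 10.890%
Beacon Financial: (1 + 0.1009/52)^52 − 1 = 10.606%
The highest effective annual rate is Cedar Lending at 11.176%.

Cedar Lending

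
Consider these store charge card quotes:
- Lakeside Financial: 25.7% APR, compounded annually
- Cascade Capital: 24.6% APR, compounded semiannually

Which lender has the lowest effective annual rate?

Lakeside Financial: compounded annually, EAR = 25.700%
Cascade Capital: (1 + 0.246/2)^2 − 1 = 26.113%
The lowest effective annual rate is Lakeside Financial at 25.700%.

Lakeside Financial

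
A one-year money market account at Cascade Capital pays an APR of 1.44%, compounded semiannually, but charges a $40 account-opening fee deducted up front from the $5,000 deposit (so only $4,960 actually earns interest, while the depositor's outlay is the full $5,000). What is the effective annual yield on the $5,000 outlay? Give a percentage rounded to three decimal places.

Value after one year: 4,960 × (1 + 0.0144/2)^2 = 4,960 × 1.014452 = $5,031.68.
Effective yield on the $5,000 outlay: 5,031.68 / 5,000 − 1 = 0.006336 = 0.634%.

0.634%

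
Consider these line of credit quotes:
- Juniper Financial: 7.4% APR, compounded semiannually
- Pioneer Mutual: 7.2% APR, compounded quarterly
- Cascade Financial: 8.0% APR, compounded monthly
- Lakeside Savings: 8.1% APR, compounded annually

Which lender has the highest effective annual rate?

Juniper Financial: (1 + 0.074/2)^2 − 1 = 7.537%
Pioneer Mutual: (1 + 0.072/4)^4 − 1 = 7.397%
Cascade Financial: (1 + 0.080/12)^12 − 1 = 8.300%
Lakeside Savings: compounded annually, EAR = 8.100%
The highest effective annual rate is Cascade Financial at 8.300%.

Cascade Financial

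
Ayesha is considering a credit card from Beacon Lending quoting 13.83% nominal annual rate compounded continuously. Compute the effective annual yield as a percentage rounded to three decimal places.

14.832%

With continuous compounding, EAR = e^0.1383 − 1.
e^0.1383 = 1.148320, so EAR = 0.148320 = 14.832%.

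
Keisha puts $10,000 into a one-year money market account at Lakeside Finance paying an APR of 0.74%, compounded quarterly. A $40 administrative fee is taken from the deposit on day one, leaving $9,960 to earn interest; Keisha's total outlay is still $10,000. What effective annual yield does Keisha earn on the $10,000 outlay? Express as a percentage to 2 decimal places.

0.34%

Value after one year: 9,960 × (1 + 0.0074/4)^4 = 9,960 × 1.007421 = $10,033.91.
Effective yield on the $10,000 outlay: 10,033.91 / 10,000 − 1 = 0.003391 = 0.34%.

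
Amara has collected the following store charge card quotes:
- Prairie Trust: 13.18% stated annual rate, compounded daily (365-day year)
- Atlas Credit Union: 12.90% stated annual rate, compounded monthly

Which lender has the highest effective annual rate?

Prairie Trust

Prairie Trust: (1 + 0.1318/365)^365 − 1 = 14.085%
Atlas Credit Union: (1 + 0.1290/12)^12 − 1 = 13.691%
The highest effective annual rate is Prairie Trust at 14.085%.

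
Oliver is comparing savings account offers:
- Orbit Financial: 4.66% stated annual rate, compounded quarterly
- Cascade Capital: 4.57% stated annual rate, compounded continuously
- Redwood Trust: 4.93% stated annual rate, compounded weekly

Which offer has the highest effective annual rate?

Redwood Trust

Orbit Financial: (1 + 0.0466/4)^4 − 1 = 4.742%
Cascade Capital: e^0.0457 − 1 = 4.676%
Redwood Trust: (1 + 0.0493/52)^52 − 1 = 5.051%
The highest effective annual rate is Redwood Trust at 5.051%.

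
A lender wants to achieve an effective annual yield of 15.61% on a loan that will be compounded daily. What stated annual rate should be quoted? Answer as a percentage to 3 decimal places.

14.508%

(1 + r/365)^365 − 1 = 0.1561, so 1 + r/365 = 1.1561^(1/365).
r/365 = 0.000397, so r = 0.145081 = 14.508%.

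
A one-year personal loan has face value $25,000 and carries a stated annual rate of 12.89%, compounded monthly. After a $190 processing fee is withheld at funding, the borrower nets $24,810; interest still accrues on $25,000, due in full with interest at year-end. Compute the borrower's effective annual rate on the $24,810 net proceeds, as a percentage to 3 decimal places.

Amount owed after one year: 25,000 × (1 + 0.1289/12)^12 = 25,000 × 1.136795 = $28,419.87.
Effective rate on net proceeds: 28,419.87 / 24,810 − 1 = 0.145500 = 14.550%.

14.550%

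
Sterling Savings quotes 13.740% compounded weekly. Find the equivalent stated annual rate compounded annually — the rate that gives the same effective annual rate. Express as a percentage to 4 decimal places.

EAR = (1 + 0.13740/52)^52 − 1 = 0.147079.
Compounded annually, the equivalent nominal rate is the EAR itself: 14.7079%.

14.7079%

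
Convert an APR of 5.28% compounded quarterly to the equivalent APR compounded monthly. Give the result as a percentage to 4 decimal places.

5.2569%

EAR = (1 + 0.0528/4)^4 − 1 = 0.053855.
Solve (1 + r/12)^12 = 1.053855: r/12 = 1.053855^(1/12) − 1 = 0.004381, so r = 0.052569 = 5.2569%.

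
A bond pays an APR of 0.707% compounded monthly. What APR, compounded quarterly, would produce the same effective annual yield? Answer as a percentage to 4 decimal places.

0.7074%

EAR = (1 + 0.00707/12)^12 − 1 = 0.007093.
Solve (1 + r/4)^4 = 1.007093: r/4 = 1.007093^(1/4) − 1 = 0.001769, so r = 0.007074 = 0.7074%.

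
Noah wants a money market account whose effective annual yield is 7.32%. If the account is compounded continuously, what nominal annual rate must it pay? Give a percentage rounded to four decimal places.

7.0645%

Continuous: nominal r satisfies e^r − 1 = 0.0732.
r = ln(1 + 0.0732) = ln(1.0732) = 0.070645 = 7.0645%.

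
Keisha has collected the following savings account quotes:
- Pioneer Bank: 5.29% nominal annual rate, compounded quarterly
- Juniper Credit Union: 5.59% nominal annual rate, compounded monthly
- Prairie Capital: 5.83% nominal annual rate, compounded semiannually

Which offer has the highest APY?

Pioneer Bank: (1 + 0.0529/4)^4 − 1 = 5.396%
Juniper Credit Union: (1 + 0.0559/12)^12 − 1 = 5.735%
Prairie Capital: (1 + 0.0583/2)^2 − 1 = 5.915%
The highest effective annual rate is Prairie Capital at 5.915%.

Prairie Capital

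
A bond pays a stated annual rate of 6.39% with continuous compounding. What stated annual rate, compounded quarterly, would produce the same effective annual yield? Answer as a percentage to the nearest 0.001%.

EAR under continuous compounding: e^0.0639 − 1 = 0.065986.
Solve (1 + r/4)^4 = 1.065986: r/4 = 1.065986^(1/4) − 1 = 0.016103, so r = 0.064413 = 6.441%.

6.441%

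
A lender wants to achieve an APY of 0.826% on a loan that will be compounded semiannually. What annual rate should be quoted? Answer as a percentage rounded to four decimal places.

(1 + r/2)^2 − 1 = 0.00826, so 1 + r/2 = 1.00826^(1/2).
r/2 = 0.004122, so r = 0.008243 = 0.8243%.

0.8243%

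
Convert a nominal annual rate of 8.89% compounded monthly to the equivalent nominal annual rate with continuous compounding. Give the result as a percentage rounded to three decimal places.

EAR = (1 + 0.0889/12)^12 − 1 = 0.092613.
Equivalent continuous rate: r = ln(1 + 0.092613) = 0.088572 = 8.857%.

8.857%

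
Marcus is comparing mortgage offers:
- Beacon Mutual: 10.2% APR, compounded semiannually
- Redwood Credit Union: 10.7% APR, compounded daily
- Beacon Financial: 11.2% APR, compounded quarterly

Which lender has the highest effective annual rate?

Beacon Financial

Beacon Mutual: (1 + 0.102/2)^2 − 1 = 10.460%
Redwood Credit Union: (1 + 0.107/365)^365 − 1 = 11.292%
Beacon Financial: (1 + 0.112/4)^4 − 1 = 11.679%
The highest effective annual rate is Beacon Financial at 11.679%.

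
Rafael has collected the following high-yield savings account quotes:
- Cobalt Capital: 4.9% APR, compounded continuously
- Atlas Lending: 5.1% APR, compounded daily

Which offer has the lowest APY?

Cobalt Capital

Cobalt Capital: e^0.049 − 1 = 5.022%
Atlas Lending: (1 + 0.051/365)^365 − 1 = 5.232%
The lowest effective annual rate is Cobalt Capital at 5.022%.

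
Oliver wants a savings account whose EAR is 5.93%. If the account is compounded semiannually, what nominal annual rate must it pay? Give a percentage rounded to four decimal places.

(1 + r/2)^2 − 1 = 0.0593, so 1 + r/2 = 1.0593^(1/2).
r/2 = 0.029223, so r = 0.058446 = 5.8446%.

5.8446%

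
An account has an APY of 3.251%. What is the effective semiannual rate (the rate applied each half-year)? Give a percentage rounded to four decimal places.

1.6125%

The per-half-year rate i satisfies (1 + i)^2 = 1 + 0.03251.
i = 1.03251^(1/2) − 1 = 0.0161250 = 1.6125%.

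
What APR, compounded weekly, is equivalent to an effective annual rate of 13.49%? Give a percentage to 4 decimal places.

12.6699%

(1 + r/52)^52 − 1 = 0.1349, so 1 + r/52 = 1.1349^(1/52).
r/52 = 0.002437, so r = 0.126699 = 12.6699%.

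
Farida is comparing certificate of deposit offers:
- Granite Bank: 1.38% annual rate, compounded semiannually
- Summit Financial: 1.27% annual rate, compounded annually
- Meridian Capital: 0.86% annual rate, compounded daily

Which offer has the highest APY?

Granite Bank: (1 + 0.0138/2)^2 − 1 = 1.385%
Summit Financial: compounded annually, EAR = 1.270%
Meridian Capital: (1 + 0.0086/365)^365 − 1 = 0.864%
The highest effective annual rate is Granite Bank at 1.385%.

Granite Bank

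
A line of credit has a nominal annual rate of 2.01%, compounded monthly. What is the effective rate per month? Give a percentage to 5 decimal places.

0.16750%

With a nominal annual rate compounded monthly, the periodic rate is the nominal rate divided by 12.
i = 0.0201 / 12 = 0.0016750 = 0.16750%.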